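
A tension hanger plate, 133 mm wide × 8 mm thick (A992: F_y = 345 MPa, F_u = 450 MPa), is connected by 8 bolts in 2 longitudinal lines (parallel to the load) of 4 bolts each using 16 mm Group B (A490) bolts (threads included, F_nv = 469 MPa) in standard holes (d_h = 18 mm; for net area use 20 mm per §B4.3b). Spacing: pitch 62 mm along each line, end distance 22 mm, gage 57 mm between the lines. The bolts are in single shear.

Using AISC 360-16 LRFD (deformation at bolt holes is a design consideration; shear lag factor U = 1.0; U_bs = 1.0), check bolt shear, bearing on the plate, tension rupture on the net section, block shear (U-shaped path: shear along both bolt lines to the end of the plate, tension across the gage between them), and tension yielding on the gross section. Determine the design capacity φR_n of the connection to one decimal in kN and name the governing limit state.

251.1 kN (net-section rupture governs)

Bolt shear: A_b = π(16)²/4 = 201.06 mm². φR_n = 0.75 × 469 × 201.06 × 8 × 1 = 565.8 kN.
Bearing (8 mm plate, F_u = 450 MPa): end bolts L_c = 22 − 18/2 = 13, R_n = min(1.2×13×8×450, 2.4×16×8×450) = 56.16 kN/bolt; interior L_c = 62 − 18 = 44, R_n = 138.24 kN/bolt. φR_n = 0.75 × (2×56.16 + 6×138.24) = 706.3 kN.
Tension rupture (net): A_n = (133 − 2×20)×8 = 744 mm² (U = 1.0, A_e = A_n). φR_n = 0.75 × 450 × 744 = 251.1 kN.
Block shear: shear path 2×[22+3×62] = 2×208 mm, A_gv = 3328, A_nv = 2×(208 − 3.5×20)×8 = 2208 mm²; tension across gage: (57 − 1×20)×8 = 296 mm². R_n = min(0.6×450×2208, 0.6×345×3328) + 1.0×450×296 = min(596.16, 688.9) + 133.2 = 729.36 kN. φR_n = 0.75 × 729.36 = 547.0 kN.
Tension yield (gross): A_g = 133×8 = 1064 mm². φR_n = 0.90 × 345 × 1064 = 330.4 kN.
Governing: min(565.8, 706.3, 251.1, 547.0, 330.4) = 251.1 kN → net-section rupture.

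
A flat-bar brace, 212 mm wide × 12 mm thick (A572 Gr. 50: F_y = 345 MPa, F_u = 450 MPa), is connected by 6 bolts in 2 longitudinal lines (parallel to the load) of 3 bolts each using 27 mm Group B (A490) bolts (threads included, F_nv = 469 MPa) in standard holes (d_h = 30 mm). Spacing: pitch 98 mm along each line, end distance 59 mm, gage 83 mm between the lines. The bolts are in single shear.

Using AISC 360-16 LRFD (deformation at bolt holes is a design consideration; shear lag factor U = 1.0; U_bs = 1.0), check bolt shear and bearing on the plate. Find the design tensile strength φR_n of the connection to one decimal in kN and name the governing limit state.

1208.4 kN (bolt shear governs)

Bolt shear: A_b = π(27)²/4 = 572.56 mm². φR_n = 0.75 × 469 × 572.56 × 6 × 1 = 1208.4 kN.
Bearing (12 mm plate, F_u = 450 MPa): end bolts L_c = 59 − 30/2 = 44, R_n = min(1.2×44×12×450, 2.4×27×12×450) = 285.12 kN/bolt; interior L_c = 98 − 30 = 68, R_n = 349.92 kN/bolt. φR_n = 0.75 × (2×285.12 + 4×349.92) = 1477.4 kN.
Governing: min(1208.4, 1477.4) = 1208.4 kN → bolt shear.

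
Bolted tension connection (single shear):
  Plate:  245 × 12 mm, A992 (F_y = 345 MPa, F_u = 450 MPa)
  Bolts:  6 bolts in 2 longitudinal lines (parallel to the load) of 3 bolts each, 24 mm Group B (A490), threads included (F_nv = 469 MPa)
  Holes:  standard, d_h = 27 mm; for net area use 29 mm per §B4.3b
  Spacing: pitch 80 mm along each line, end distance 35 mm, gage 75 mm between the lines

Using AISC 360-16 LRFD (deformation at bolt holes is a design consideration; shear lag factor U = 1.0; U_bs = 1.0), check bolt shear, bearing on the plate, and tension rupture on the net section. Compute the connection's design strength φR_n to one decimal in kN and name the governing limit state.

Bolt shear: A_b = π(24)²/4 = 452.39 mm². φR_n = 0.75 × 469 × 452.39 × 6 × 1 = 954.8 kN.
Bearing (12 mm plate, F_u = 450 MPa): end bolts L_c = 35 − 27/2 = 21.5, R_n = min(1.2×21.5×12×450, 2.4×24×12×450) = 139.32 kN/bolt; interior L_c = 80 − 27 = 53, R_n = 311.04 kN/bolt. φR_n = 0.75 × (2×139.32 + 4×311.04) = 1142.1 kN.
Tension rupture (net): A_n = (245 − 2×29)×12 = 2244 mm² (U = 1.0, A_e = A_n). φR_n = 0.75 × 450 × 2244 = 757.4 kN.
Governing: min(954.8, 1142.1, 757.4) = 757.4 kN → net-section rupture.

757.4 kN (net-section rupture governs)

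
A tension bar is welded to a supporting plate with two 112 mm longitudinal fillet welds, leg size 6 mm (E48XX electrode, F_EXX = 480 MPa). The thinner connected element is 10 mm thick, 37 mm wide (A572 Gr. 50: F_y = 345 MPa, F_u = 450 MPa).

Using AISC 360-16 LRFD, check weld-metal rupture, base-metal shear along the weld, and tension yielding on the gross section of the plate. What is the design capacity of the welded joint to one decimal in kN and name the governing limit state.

Weld metal: throat = 0.707×6 = 4.242 mm, L = 2×112 = 224 mm. φR_n = 0.75 × 0.6 × 480 × 4.242 × 224 = 205.2 kN.
Base metal shear (10 mm plate): yield φR_n = 1.0×0.6×345×10×224 = 463.7 kN; rupture φR_n = 0.75×0.6×450×10×224 = 453.6 kN; take 453.6 kN (rupture).
Tension yield (gross): A_g = 37×10 = 370 mm². φR_n = 0.90 × 345 × 370 = 114.9 kN.
Governing: min(205.2, 453.6, 114.9) = 114.9 kN → gross-section yield.

114.9 kN (gross-section yield governs)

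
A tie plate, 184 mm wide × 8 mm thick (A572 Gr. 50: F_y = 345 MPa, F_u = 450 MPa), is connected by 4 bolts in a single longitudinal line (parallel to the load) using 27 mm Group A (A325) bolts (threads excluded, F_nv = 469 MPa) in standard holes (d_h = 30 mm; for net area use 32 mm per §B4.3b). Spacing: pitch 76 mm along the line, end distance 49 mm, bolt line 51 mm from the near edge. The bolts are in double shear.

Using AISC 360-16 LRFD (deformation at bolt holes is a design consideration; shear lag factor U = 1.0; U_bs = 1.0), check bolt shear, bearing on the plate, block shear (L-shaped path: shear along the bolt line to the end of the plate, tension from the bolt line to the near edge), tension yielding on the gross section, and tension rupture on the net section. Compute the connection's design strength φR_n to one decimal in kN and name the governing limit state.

361.8 kN (block shear governs)

Bolt shear: A_b = π(27)²/4 = 572.56 mm². φR_n = 0.75 × 469 × 572.56 × 4 × 2 = 1611.2 kN.
Bearing (8 mm plate, F_u = 450 MPa): end bolts L_c = 49 − 30/2 = 34, R_n = min(1.2×34×8×450, 2.4×27×8×450) = 146.88 kN/bolt; interior L_c = 76 − 30 = 46, R_n = 198.72 kN/bolt. φR_n = 0.75 × (1×146.88 + 3×198.72) = 557.3 kN.
Block shear: shear path 1×[49+3×76] = 1×277 mm, A_gv = 2216, A_nv = 1×(277 − 3.5×32)×8 = 1320 mm²; tension to near edge: (51 − 0.5×32)×8 = 280 mm². R_n = min(0.6×450×1320, 0.6×345×2216) + 1.0×450×280 = min(356.4, 458.71) + 126 = 482.4 kN. φR_n = 0.75 × 482.4 = 361.8 kN.
Tension yield (gross): A_g = 184×8 = 1472 mm². φR_n = 0.90 × 345 × 1472 = 457.1 kN.
Tension rupture (net): A_n = (184 − 1×32)×8 = 1216 mm² (U = 1.0, A_e = A_n). φR_n = 0.75 × 450 × 1216 = 410.4 kN.
Governing: min(1611.2, 557.3, 361.8, 457.1, 410.4) = 361.8 kN → block shear.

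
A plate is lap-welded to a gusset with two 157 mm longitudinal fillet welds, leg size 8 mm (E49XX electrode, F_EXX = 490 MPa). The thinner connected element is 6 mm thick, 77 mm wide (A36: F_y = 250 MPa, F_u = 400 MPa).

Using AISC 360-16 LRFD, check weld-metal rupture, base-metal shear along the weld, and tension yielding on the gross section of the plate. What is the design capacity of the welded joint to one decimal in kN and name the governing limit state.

Weld metal: throat = 0.707×8 = 5.656 mm, L = 2×157 = 314 mm. φR_n = 0.75 × 0.6 × 490 × 5.656 × 314 = 391.6 kN.
Base metal shear (6 mm plate): yield φR_n = 1.0×0.6×250×6×314 = 282.6 kN; rupture φR_n = 0.75×0.6×400×6×314 = 339.1 kN; take 282.6 kN (yield).
Tension yield (gross): A_g = 77×6 = 462 mm². φR_n = 0.90 × 250 × 462 = 104.0 kN.
Governing: min(391.6, 282.6, 104.0) = 104.0 kN → gross-section yield.

104.0 kN (gross-section yield governs)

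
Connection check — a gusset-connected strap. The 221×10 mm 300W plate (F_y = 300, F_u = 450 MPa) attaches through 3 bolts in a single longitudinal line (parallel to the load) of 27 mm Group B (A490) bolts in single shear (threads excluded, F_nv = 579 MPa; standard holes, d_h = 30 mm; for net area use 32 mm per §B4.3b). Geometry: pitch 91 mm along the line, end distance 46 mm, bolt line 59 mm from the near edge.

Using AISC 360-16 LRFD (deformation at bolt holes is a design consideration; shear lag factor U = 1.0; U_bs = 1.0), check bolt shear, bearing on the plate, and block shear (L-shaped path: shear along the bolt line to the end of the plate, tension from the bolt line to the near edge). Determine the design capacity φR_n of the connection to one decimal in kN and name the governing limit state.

444.8 kN (block shear governs)

Bolt shear: A_b = π(27)²/4 = 572.56 mm². φR_n = 0.75 × 579 × 572.56 × 3 × 1 = 745.9 kN.
Bearing (10 mm plate, F_u = 450 MPa): end bolts L_c = 46 − 30/2 = 31, R_n = min(1.2×31×10×450, 2.4×27×10×450) = 167.4 kN/bolt; interior L_c = 91 − 30 = 61, R_n = 291.6 kN/bolt. φR_n = 0.75 × (1×167.4 + 2×291.6) = 563.0 kN.
Block shear: shear path 1×[46+2×91] = 1×228 mm, A_gv = 2280, A_nv = 1×(228 − 2.5×32)×10 = 1480 mm²; tension to near edge: (59 − 0.5×32)×10 = 430 mm². R_n = min(0.6×450×1480, 0.6×300×2280) + 1.0×450×430 = min(399.6, 410.4) + 193.5 = 593.1 kN. φR_n = 0.75 × 593.1 = 444.8 kN.
Governing: min(745.9, 563.0, 444.8) = 444.8 kN → block shear.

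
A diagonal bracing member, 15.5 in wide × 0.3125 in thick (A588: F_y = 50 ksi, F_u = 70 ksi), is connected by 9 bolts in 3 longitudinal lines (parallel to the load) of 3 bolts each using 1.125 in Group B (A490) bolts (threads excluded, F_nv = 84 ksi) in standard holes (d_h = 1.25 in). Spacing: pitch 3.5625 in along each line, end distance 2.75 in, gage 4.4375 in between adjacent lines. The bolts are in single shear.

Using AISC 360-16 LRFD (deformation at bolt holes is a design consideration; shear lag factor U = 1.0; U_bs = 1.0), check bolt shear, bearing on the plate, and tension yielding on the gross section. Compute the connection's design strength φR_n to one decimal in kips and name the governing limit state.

Bolt shear: A_b = π(1.125)²/4 = 0.99402 in². φR_n = 0.75 × 84 × 0.99402 × 9 × 1 = 563.6 kips.
Bearing (0.3125 in plate, F_u = 70 ksi): end bolts L_c = 2.75 − 1.25/2 = 2.125, R_n = min(1.2×2.125×0.3125×70, 2.4×1.125×0.3125×70) = 55.781 kips/bolt; interior L_c = 3.5625 − 1.25 = 2.3125, R_n = 59.063 kips/bolt. φR_n = 0.75 × (3×55.781 + 6×59.063) = 391.3 kips.
Tension yield (gross): A_g = 15.5×0.3125 = 4.8438 in². φR_n = 0.90 × 50 × 4.8438 = 218.0 kips.
Governing: min(563.6, 391.3, 218.0) = 218.0 kips → gross-section yield.

218.0 kips (gross-section yield governs)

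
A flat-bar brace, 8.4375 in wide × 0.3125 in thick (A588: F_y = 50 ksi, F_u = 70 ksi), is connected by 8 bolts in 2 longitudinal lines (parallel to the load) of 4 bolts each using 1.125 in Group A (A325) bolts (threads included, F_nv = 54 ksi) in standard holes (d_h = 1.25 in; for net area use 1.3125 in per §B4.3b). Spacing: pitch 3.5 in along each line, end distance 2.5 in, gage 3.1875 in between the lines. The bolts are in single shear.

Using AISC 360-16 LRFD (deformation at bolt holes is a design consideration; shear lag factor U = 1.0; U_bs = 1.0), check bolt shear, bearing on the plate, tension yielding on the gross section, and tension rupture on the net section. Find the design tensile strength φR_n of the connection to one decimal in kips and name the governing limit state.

95.4 kips (net-section rupture governs)

Bolt shear: A_b = π(1.125)²/4 = 0.99402 in². φR_n = 0.75 × 54 × 0.99402 × 8 × 1 = 322.1 kips.
Bearing (0.3125 in plate, F_u = 70 ksi): end bolts L_c = 2.5 − 1.25/2 = 1.875, R_n = min(1.2×1.875×0.3125×70, 2.4×1.125×0.3125×70) = 49.219 kips/bolt; interior L_c = 3.5 − 1.25 = 2.25, R_n = 59.063 kips/bolt. φR_n = 0.75 × (2×49.219 + 6×59.063) = 339.6 kips.
Tension yield (gross): A_g = 8.4375×0.3125 = 2.6367 in². φR_n = 0.90 × 50 × 2.6367 = 118.7 kips.
Tension rupture (net): A_n = (8.4375 − 2×1.3125)×0.3125 = 1.8164 in² (U = 1.0, A_e = A_n). φR_n = 0.75 × 70 × 1.8164 = 95.4 kips.
Governing: min(322.1, 339.6, 118.7, 95.4) = 95.4 kips → net-section rupture.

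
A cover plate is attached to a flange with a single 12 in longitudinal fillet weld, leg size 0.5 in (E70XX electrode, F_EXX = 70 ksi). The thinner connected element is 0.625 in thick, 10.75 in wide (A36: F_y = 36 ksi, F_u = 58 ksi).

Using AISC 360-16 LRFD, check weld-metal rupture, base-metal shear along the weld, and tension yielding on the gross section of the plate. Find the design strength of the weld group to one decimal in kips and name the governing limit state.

Weld metal: throat = 0.707×0.5 = 0.3535 in, L = 12 in. φR_n = 0.75 × 0.6 × 70 × 0.3535 × 12 = 133.6 kips.
Base metal shear (0.625 in plate): yield φR_n = 1.0×0.6×36×0.625×12 = 162.0 kips; rupture φR_n = 0.75×0.6×58×0.625×12 = 195.8 kips; take 162.0 kips (yield).
Tension yield (gross): A_g = 10.75×0.625 = 6.7188 in². φR_n = 0.90 × 36 × 6.7188 = 217.7 kips.
Governing: min(133.6, 162.0, 217.7) = 133.6 kips → weld metal.

133.6 kips (weld metal governs)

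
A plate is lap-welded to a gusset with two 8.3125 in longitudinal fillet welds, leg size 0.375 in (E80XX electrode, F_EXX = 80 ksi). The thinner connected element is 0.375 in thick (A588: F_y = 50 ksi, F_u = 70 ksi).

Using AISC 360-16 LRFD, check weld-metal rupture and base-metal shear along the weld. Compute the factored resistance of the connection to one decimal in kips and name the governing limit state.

Weld metal: throat = 0.707×0.375 = 0.26513 in, L = 2×8.3125 = 16.625 in. φR_n = 0.75 × 0.6 × 80 × 0.26513 × 16.625 = 158.7 kips.
Base metal shear (0.375 in plate): yield φR_n = 1.0×0.6×50×0.375×16.625 = 187.0 kips; rupture φR_n = 0.75×0.6×70×0.375×16.625 = 196.4 kips; take 187.0 kips (yield).
Governing: min(158.7, 187.0) = 158.7 kips → weld metal.

158.7 kips (weld metal governs)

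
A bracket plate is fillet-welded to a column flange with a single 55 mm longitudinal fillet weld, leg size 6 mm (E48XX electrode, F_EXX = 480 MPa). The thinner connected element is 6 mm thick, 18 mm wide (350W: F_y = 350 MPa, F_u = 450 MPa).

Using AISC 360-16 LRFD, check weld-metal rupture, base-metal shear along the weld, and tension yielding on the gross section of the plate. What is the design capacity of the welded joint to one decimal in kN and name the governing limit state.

Weld metal: throat = 0.707×6 = 4.242 mm, L = 55 mm. φR_n = 0.75 × 0.6 × 480 × 4.242 × 55 = 50.4 kN.
Base metal shear (6 mm plate): yield φR_n = 1.0×0.6×350×6×55 = 69.3 kN; rupture φR_n = 0.75×0.6×450×6×55 = 66.8 kN; take 66.8 kN (rupture).
Tension yield (gross): A_g = 18×6 = 108 mm². φR_n = 0.90 × 350 × 108 = 34.0 kN.
Governing: min(50.4, 66.8, 34.0) = 34.0 kN → gross-section yield.

34.0 kN (gross-section yield governs)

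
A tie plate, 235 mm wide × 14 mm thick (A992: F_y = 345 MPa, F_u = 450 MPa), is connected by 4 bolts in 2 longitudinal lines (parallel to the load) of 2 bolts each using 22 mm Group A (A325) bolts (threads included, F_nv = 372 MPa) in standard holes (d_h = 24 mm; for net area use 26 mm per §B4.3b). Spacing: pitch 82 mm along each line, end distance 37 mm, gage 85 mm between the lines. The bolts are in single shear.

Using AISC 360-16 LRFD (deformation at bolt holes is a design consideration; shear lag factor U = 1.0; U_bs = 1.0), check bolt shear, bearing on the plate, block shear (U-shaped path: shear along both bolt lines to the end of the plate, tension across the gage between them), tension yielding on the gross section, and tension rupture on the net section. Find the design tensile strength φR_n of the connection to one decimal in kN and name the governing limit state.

Bolt shear: A_b = π(22)²/4 = 380.13 mm². φR_n = 0.75 × 372 × 380.13 × 4 × 1 = 424.2 kN.
Bearing (14 mm plate, F_u = 450 MPa): end bolts L_c = 37 − 24/2 = 25, R_n = min(1.2×25×14×450, 2.4×22×14×450) = 189 kN/bolt; interior L_c = 82 − 24 = 58, R_n = 332.64 kN/bolt. φR_n = 0.75 × (2×189 + 2×332.64) = 782.5 kN.
Block shear: shear path 2×[37+1×82] = 2×119 mm, A_gv = 3332, A_nv = 2×(119 − 1.5×26)×14 = 2240 mm²; tension across gage: (85 − 1×26)×14 = 826 mm². R_n = min(0.6×450×2240, 0.6×345×3332) + 1.0×450×826 = min(604.8, 689.72) + 371.7 = 976.5 kN. φR_n = 0.75 × 976.5 = 732.4 kN.
Tension yield (gross): A_g = 235×14 = 3290 mm². φR_n = 0.90 × 345 × 3290 = 1021.5 kN.
Tension rupture (net): A_n = (235 − 2×26)×14 = 2562 mm² (U = 1.0, A_e = A_n). φR_n = 0.75 × 450 × 2562 = 864.7 kN.
Governing: min(424.2, 782.5, 732.4, 1021.5, 864.7) = 424.2 kN → bolt shear.

424.2 kN (bolt shear governs)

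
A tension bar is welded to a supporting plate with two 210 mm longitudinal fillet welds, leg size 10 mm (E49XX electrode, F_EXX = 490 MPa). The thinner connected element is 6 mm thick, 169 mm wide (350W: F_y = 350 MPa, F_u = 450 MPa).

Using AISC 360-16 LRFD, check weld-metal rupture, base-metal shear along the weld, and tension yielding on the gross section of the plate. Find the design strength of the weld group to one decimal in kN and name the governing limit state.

Weld metal: throat = 0.707×10 = 7.07 mm, L = 2×210 = 420 mm. φR_n = 0.75 × 0.6 × 490 × 7.07 × 420 = 654.8 kN.
Base metal shear (6 mm plate): yield φR_n = 1.0×0.6×350×6×420 = 529.2 kN; rupture φR_n = 0.75×0.6×450×6×420 = 510.3 kN; take 510.3 kN (rupture).
Tension yield (gross): A_g = 169×6 = 1014 mm². φR_n = 0.90 × 350 × 1014 = 319.4 kN.
Governing: min(654.8, 510.3, 319.4) = 319.4 kN → gross-section yield.

319.4 kN (gross-section yield governs)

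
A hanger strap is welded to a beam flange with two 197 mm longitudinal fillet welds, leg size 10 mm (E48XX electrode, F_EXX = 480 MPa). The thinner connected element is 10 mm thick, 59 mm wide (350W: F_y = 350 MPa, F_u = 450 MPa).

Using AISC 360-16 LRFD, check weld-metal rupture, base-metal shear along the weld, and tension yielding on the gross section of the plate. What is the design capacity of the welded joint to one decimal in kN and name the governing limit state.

185.9 kN (gross-section yield governs)

Weld metal: throat = 0.707×10 = 7.07 mm, L = 2×197 = 394 mm. φR_n = 0.75 × 0.6 × 480 × 7.07 × 394 = 601.7 kN.
Base metal shear (10 mm plate): yield φR_n = 1.0×0.6×350×10×394 = 827.4 kN; rupture φR_n = 0.75×0.6×450×10×394 = 797.9 kN; take 797.9 kN (rupture).
Tension yield (gross): A_g = 59×10 = 590 mm². φR_n = 0.90 × 350 × 590 = 185.9 kN.
Governing: min(601.7, 797.9, 185.9) = 185.9 kN → gross-section yield.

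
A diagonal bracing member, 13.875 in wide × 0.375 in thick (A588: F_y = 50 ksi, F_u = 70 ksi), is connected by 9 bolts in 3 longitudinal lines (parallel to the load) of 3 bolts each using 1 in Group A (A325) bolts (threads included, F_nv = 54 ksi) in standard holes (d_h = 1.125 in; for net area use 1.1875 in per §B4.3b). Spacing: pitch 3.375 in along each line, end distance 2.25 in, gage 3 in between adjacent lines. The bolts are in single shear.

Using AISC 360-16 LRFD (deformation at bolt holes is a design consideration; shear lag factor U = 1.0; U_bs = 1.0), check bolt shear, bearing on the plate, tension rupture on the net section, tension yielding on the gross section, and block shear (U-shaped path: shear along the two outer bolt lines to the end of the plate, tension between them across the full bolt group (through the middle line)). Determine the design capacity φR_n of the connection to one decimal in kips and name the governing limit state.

203.0 kips (net-section rupture governs)

Bolt shear: A_b = π(1)²/4 = 0.7854 in². φR_n = 0.75 × 54 × 0.7854 × 9 × 1 = 286.3 kips.
Bearing (0.375 in plate, F_u = 70 ksi): end bolts L_c = 2.25 − 1.125/2 = 1.6875, R_n = min(1.2×1.6875×0.375×70, 2.4×1×0.375×70) = 53.156 kips/bolt; interior L_c = 3.375 − 1.125 = 2.25, R_n = 63 kips/bolt. φR_n = 0.75 × (3×53.156 + 6×63) = 403.1 kips.
Tension rupture (net): A_n = (13.875 − 3×1.1875)×0.375 = 3.8672 in² (U = 1.0, A_e = A_n). φR_n = 0.75 × 70 × 3.8672 = 203.0 kips.
Tension yield (gross): A_g = 13.875×0.375 = 5.2031 in². φR_n = 0.90 × 50 × 5.2031 = 234.1 kips.
Block shear: shear path 2×[2.25+2×3.375] = 2×9 in, A_gv = 6.75, A_nv = 2×(9 − 2.5×1.1875)×0.375 = 4.5234 in²; tension across gage: (6 − 2×1.1875)×0.375 = 1.3594 in². R_n = min(0.6×70×4.5234, 0.6×50×6.75) + 1.0×70×1.3594 = min(189.98, 202.5) + 95.158 = 285.14 kips. φR_n = 0.75 × 285.14 = 213.9 kips.
Governing: min(286.3, 403.1, 203.0, 234.1, 213.9) = 203.0 kips → net-section rupture.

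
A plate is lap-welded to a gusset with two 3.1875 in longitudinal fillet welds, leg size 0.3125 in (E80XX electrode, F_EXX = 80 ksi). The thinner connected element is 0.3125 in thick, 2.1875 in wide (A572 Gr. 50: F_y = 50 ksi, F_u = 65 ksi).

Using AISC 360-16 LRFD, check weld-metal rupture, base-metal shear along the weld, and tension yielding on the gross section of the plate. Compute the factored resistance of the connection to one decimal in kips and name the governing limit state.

Weld metal: throat = 0.707×0.3125 = 0.22094 in, L = 2×3.1875 = 6.375 in. φR_n = 0.75 × 0.6 × 80 × 0.22094 × 6.375 = 50.7 kips.
Base metal shear (0.3125 in plate): yield φR_n = 1.0×0.6×50×0.3125×6.375 = 59.8 kips; rupture φR_n = 0.75×0.6×65×0.3125×6.375 = 58.3 kips; take 58.3 kips (rupture).
Tension yield (gross): A_g = 2.1875×0.3125 = 0.68359 in². φR_n = 0.90 × 50 × 0.68359 = 30.8 kips.
Governing: min(50.7, 58.3, 30.8) = 30.8 kips → gross-section yield.

30.8 kips (gross-section yield governs)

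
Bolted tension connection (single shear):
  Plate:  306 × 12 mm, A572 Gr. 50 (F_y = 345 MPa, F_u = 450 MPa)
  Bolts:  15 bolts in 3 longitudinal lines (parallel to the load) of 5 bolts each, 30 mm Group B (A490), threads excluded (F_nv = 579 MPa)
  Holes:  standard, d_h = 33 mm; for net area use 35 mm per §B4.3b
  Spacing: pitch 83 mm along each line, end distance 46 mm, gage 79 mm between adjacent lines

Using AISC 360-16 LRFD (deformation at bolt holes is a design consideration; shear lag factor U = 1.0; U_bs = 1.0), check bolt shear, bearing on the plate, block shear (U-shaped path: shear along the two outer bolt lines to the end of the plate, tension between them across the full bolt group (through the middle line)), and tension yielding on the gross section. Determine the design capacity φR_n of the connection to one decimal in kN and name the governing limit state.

1140.2 kN (gross-section yield governs)

Bolt shear: A_b = π(30)²/4 = 706.86 mm². φR_n = 0.75 × 579 × 706.86 × 15 × 1 = 4604.3 kN.
Bearing (12 mm plate, F_u = 450 MPa): end bolts L_c = 46 − 33/2 = 29.5, R_n = min(1.2×29.5×12×450, 2.4×30×12×450) = 191.16 kN/bolt; interior L_c = 83 − 33 = 50, R_n = 324 kN/bolt. φR_n = 0.75 × (3×191.16 + 12×324) = 3346.1 kN.
Block shear: shear path 2×[46+4×83] = 2×378 mm, A_gv = 9072, A_nv = 2×(378 − 4.5×35)×12 = 5292 mm²; tension across gage: (158 − 2×35)×12 = 1056 mm². R_n = min(0.6×450×5292, 0.6×345×9072) + 1.0×450×1056 = min(1428.8, 1877.9) + 475.2 = 1904 kN. φR_n = 0.75 × 1904 = 1428.0 kN.
Tension yield (gross): A_g = 306×12 = 3672 mm². φR_n = 0.90 × 345 × 3672 = 1140.2 kN.
Governing: min(4604.3, 3346.1, 1428.0, 1140.2) = 1140.2 kN → gross-section yield.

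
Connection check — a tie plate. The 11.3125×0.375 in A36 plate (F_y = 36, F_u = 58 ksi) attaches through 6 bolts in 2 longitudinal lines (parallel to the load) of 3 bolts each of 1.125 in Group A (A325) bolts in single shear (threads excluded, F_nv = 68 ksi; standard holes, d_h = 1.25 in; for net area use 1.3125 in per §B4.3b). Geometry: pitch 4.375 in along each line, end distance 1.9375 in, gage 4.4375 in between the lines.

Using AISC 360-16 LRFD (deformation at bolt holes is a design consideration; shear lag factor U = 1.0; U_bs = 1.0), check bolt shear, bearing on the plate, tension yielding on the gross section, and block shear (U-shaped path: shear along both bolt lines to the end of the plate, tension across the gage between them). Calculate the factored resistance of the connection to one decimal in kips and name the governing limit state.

Bolt shear: A_b = π(1.125)²/4 = 0.99402 in². φR_n = 0.75 × 68 × 0.99402 × 6 × 1 = 304.2 kips.
Bearing (0.375 in plate, F_u = 58 ksi): end bolts L_c = 1.9375 − 1.25/2 = 1.3125, R_n = min(1.2×1.3125×0.375×58, 2.4×1.125×0.375×58) = 34.256 kips/bolt; interior L_c = 4.375 − 1.25 = 3.125, R_n = 58.725 kips/bolt. φR_n = 0.75 × (2×34.256 + 4×58.725) = 227.6 kips.
Tension yield (gross): A_g = 11.3125×0.375 = 4.2422 in². φR_n = 0.90 × 36 × 4.2422 = 137.4 kips.
Block shear: shear path 2×[1.9375+2×4.375] = 2×10.6875 in, A_gv = 8.0156, A_nv = 2×(10.6875 − 2.5×1.3125)×0.375 = 5.5547 in²; tension across gage: (4.4375 − 1×1.3125)×0.375 = 1.1719 in². R_n = min(0.6×58×5.5547, 0.6×36×8.0156) + 1.0×58×1.1719 = min(193.3, 173.14) + 67.97 = 241.11 kips. φR_n = 0.75 × 241.11 = 180.8 kips.
Governing: min(304.2, 227.6, 137.4, 180.8) = 137.4 kips → gross-section yield.

137.4 kips (gross-section yield governs)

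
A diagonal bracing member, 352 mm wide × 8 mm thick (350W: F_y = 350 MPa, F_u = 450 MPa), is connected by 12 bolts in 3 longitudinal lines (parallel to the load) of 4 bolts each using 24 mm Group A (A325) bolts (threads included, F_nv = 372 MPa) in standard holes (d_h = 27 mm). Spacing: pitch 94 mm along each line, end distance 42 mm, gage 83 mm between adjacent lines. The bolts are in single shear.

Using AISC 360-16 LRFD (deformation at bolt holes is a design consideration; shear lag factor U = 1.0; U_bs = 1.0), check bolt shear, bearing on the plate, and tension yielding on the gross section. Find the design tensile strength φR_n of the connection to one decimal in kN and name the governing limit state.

Bolt shear: A_b = π(24)²/4 = 452.39 mm². φR_n = 0.75 × 372 × 452.39 × 12 × 1 = 1514.6 kN.
Bearing (8 mm plate, F_u = 450 MPa): end bolts L_c = 42 − 27/2 = 28.5, R_n = min(1.2×28.5×8×450, 2.4×24×8×450) = 123.12 kN/bolt; interior L_c = 94 − 27 = 67, R_n = 207.36 kN/bolt. φR_n = 0.75 × (3×123.12 + 9×207.36) = 1676.7 kN.
Tension yield (gross): A_g = 352×8 = 2816 mm². φR_n = 0.90 × 350 × 2816 = 887.0 kN.
Governing: min(1514.6, 1676.7, 887.0) = 887.0 kN → gross-section yield.

887.0 kN (gross-section yield governs)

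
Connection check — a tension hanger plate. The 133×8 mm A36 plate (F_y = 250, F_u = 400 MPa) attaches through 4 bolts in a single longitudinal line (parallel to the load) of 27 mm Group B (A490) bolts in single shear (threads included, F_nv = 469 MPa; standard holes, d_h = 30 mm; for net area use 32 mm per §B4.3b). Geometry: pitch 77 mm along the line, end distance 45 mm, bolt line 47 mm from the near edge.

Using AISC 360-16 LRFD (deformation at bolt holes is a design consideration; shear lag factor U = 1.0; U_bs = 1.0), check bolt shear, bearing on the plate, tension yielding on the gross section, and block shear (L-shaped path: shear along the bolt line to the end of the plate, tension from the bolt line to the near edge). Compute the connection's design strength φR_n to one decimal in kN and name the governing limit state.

Bolt shear: A_b = π(27)²/4 = 572.56 mm². φR_n = 0.75 × 469 × 572.56 × 4 × 1 = 805.6 kN.
Bearing (8 mm plate, F_u = 400 MPa): end bolts L_c = 45 − 30/2 = 30, R_n = min(1.2×30×8×400, 2.4×27×8×400) = 115.2 kN/bolt; interior L_c = 77 − 30 = 47, R_n = 180.48 kN/bolt. φR_n = 0.75 × (1×115.2 + 3×180.48) = 492.5 kN.
Tension yield (gross): A_g = 133×8 = 1064 mm². φR_n = 0.90 × 250 × 1064 = 239.4 kN.
Block shear: shear path 1×[45+3×77] = 1×276 mm, A_gv = 2208, A_nv = 1×(276 − 3.5×32)×8 = 1312 mm²; tension to near edge: (47 − 0.5×32)×8 = 248 mm². R_n = min(0.6×400×1312, 0.6×250×2208) + 1.0×400×248 = min(314.88, 331.2) + 99.2 = 414.08 kN. φR_n = 0.75 × 414.08 = 310.6 kN.
Governing: min(805.6, 492.5, 239.4, 310.6) = 239.4 kN → gross-section yield.

239.4 kN (gross-section yield governs)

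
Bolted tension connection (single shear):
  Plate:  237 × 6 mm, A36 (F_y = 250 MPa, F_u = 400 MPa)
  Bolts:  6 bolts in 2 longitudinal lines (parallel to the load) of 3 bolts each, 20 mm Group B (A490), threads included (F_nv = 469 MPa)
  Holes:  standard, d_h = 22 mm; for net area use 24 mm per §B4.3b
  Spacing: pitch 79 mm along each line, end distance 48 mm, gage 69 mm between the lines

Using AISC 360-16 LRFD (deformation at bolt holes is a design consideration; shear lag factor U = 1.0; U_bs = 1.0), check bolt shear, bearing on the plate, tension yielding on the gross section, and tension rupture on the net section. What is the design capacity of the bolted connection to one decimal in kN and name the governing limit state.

Bolt shear: A_b = π(20)²/4 = 314.16 mm². φR_n = 0.75 × 469 × 314.16 × 6 × 1 = 663.0 kN.
Bearing (6 mm plate, F_u = 400 MPa): end bolts L_c = 48 − 22/2 = 37, R_n = min(1.2×37×6×400, 2.4×20×6×400) = 106.56 kN/bolt; interior L_c = 79 − 22 = 57, R_n = 115.2 kN/bolt. φR_n = 0.75 × (2×106.56 + 4×115.2) = 505.4 kN.
Tension yield (gross): A_g = 237×6 = 1422 mm². φR_n = 0.90 × 250 × 1422 = 320.0 kN.
Tension rupture (net): A_n = (237 − 2×24)×6 = 1134 mm² (U = 1.0, A_e = A_n). φR_n = 0.75 × 400 × 1134 = 340.2 kN.
Governing: min(663.0, 505.4, 320.0, 340.2) = 320.0 kN → gross-section yield.

320.0 kN (gross-section yield governs)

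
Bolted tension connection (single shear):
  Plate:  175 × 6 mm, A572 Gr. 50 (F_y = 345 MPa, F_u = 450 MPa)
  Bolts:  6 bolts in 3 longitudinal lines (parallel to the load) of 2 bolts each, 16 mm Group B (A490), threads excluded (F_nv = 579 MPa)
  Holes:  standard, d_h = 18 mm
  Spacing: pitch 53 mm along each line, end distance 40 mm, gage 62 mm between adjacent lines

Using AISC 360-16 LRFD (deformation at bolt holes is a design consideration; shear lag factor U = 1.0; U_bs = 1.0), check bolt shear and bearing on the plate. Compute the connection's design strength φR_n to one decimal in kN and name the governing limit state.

459.3 kN (bearing governs)

Bolt shear: A_b = π(16)²/4 = 201.06 mm². φR_n = 0.75 × 579 × 201.06 × 6 × 1 = 523.9 kN.
Bearing (6 mm plate, F_u = 450 MPa): end bolts L_c = 40 − 18/2 = 31, R_n = min(1.2×31×6×450, 2.4×16×6×450) = 100.44 kN/bolt; interior L_c = 53 − 18 = 35, R_n = 103.68 kN/bolt. φR_n = 0.75 × (3×100.44 + 3×103.68) = 459.3 kN.
Governing: min(523.9, 459.3) = 459.3 kN → bearing.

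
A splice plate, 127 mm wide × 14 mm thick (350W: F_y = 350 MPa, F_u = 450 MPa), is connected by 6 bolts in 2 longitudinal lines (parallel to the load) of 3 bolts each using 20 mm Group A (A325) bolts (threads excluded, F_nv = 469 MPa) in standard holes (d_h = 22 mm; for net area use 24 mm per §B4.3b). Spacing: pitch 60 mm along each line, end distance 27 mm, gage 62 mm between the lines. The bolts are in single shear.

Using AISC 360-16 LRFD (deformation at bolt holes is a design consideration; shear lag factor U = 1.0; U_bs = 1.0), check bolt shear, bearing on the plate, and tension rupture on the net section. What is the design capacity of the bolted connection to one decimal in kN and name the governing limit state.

373.3 kN (net-section rupture governs)

Bolt shear: A_b = π(20)²/4 = 314.16 mm². φR_n = 0.75 × 469 × 314.16 × 6 × 1 = 663.0 kN.
Bearing (14 mm plate, F_u = 450 MPa): end bolts L_c = 27 − 22/2 = 16, R_n = min(1.2×16×14×450, 2.4×20×14×450) = 120.96 kN/bolt; interior L_c = 60 − 22 = 38, R_n = 287.28 kN/bolt. φR_n = 0.75 × (2×120.96 + 4×287.28) = 1043.3 kN.
Tension rupture (net): A_n = (127 − 2×24)×14 = 1106 mm² (U = 1.0, A_e = A_n). φR_n = 0.75 × 450 × 1106 = 373.3 kN.
Governing: min(663.0, 1043.3, 373.3) = 373.3 kN → net-section rupture.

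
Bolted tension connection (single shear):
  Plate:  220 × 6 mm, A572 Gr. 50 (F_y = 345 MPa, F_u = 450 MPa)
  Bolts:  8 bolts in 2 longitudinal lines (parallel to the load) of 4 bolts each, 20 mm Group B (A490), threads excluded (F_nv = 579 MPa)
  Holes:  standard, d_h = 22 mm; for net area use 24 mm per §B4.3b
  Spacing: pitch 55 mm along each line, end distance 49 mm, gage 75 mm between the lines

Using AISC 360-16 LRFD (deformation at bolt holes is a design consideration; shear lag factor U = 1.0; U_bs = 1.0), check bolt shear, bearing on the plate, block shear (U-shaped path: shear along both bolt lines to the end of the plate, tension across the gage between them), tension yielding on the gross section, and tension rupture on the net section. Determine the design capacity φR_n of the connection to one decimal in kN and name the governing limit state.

348.3 kN (net-section rupture governs)

Bolt shear: A_b = π(20)²/4 = 314.16 mm². φR_n = 0.75 × 579 × 314.16 × 8 × 1 = 1091.4 kN.
Bearing (6 mm plate, F_u = 450 MPa): end bolts L_c = 49 − 22/2 = 38, R_n = min(1.2×38×6×450, 2.4×20×6×450) = 123.12 kN/bolt; interior L_c = 55 − 22 = 33, R_n = 106.92 kN/bolt. φR_n = 0.75 × (2×123.12 + 6×106.92) = 665.8 kN.
Block shear: shear path 2×[49+3×55] = 2×214 mm, A_gv = 2568, A_nv = 2×(214 − 3.5×24)×6 = 1560 mm²; tension across gage: (75 − 1×24)×6 = 306 mm². R_n = min(0.6×450×1560, 0.6×345×2568) + 1.0×450×306 = min(421.2, 531.58) + 137.7 = 558.9 kN. φR_n = 0.75 × 558.9 = 419.2 kN.
Tension yield (gross): A_g = 220×6 = 1320 mm². φR_n = 0.90 × 345 × 1320 = 409.9 kN.
Tension rupture (net): A_n = (220 − 2×24)×6 = 1032 mm² (U = 1.0, A_e = A_n). φR_n = 0.75 × 450 × 1032 = 348.3 kN.
Governing: min(1091.4, 665.8, 419.2, 409.9, 348.3) = 348.3 kN → net-section rupture.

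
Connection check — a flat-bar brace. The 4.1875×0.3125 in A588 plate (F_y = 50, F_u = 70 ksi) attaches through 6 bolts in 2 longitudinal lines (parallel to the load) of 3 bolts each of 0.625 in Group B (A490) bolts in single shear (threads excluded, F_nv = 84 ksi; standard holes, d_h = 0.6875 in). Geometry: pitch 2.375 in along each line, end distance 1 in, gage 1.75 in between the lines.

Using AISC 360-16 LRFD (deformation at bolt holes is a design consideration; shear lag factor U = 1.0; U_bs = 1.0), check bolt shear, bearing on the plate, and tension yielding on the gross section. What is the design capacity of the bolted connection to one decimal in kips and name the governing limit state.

58.9 kips (gross-section yield governs)

Bolt shear: A_b = π(0.625)²/4 = 0.3068 in². φR_n = 0.75 × 84 × 0.3068 × 6 × 1 = 116.0 kips.
Bearing (0.3125 in plate, F_u = 70 ksi): end bolts L_c = 1 − 0.6875/2 = 0.65625, R_n = min(1.2×0.65625×0.3125×70, 2.4×0.625×0.3125×70) = 17.227 kips/bolt; interior L_c = 2.375 − 0.6875 = 1.6875, R_n = 32.813 kips/bolt. φR_n = 0.75 × (2×17.227 + 4×32.813) = 124.3 kips.
Tension yield (gross): A_g = 4.1875×0.3125 = 1.3086 in². φR_n = 0.90 × 50 × 1.3086 = 58.9 kips.
Governing: min(116.0, 124.3, 58.9) = 58.9 kips → gross-section yield.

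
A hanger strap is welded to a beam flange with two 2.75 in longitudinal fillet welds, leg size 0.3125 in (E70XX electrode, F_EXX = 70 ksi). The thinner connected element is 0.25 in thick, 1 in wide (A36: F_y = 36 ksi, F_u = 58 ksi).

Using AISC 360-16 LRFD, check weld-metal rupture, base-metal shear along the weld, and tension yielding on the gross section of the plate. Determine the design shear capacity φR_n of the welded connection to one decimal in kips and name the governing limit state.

Weld metal: throat = 0.707×0.3125 = 0.22094 in, L = 2×2.75 = 5.5 in. φR_n = 0.75 × 0.6 × 70 × 0.22094 × 5.5 = 38.3 kips.
Base metal shear (0.25 in plate): yield φR_n = 1.0×0.6×36×0.25×5.5 = 29.7 kips; rupture φR_n = 0.75×0.6×58×0.25×5.5 = 35.9 kips; take 29.7 kips (yield).
Tension yield (gross): A_g = 1×0.25 = 0.25 in². φR_n = 0.90 × 36 × 0.25 = 8.1 kips.
Governing: min(38.3, 29.7, 8.1) = 8.1 kips → gross-section yield.

8.1 kips (gross-section yield governs)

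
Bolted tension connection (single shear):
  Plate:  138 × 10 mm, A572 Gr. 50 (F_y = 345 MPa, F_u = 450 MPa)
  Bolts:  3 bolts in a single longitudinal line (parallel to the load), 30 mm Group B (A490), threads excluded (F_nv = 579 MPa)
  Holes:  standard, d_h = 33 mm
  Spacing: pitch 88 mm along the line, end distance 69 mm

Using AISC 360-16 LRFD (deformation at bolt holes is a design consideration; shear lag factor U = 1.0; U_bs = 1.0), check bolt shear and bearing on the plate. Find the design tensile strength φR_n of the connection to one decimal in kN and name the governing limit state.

658.1 kN (bearing governs)

Bolt shear: A_b = π(30)²/4 = 706.86 mm². φR_n = 0.75 × 579 × 706.86 × 3 × 1 = 920.9 kN.
Bearing (10 mm plate, F_u = 450 MPa): end bolts L_c = 69 − 33/2 = 52.5, R_n = min(1.2×52.5×10×450, 2.4×30×10×450) = 283.5 kN/bolt; interior L_c = 88 − 33 = 55, R_n = 297 kN/bolt. φR_n = 0.75 × (1×283.5 + 2×297) = 658.1 kN.
Governing: min(920.9, 658.1) = 658.1 kN → bearing.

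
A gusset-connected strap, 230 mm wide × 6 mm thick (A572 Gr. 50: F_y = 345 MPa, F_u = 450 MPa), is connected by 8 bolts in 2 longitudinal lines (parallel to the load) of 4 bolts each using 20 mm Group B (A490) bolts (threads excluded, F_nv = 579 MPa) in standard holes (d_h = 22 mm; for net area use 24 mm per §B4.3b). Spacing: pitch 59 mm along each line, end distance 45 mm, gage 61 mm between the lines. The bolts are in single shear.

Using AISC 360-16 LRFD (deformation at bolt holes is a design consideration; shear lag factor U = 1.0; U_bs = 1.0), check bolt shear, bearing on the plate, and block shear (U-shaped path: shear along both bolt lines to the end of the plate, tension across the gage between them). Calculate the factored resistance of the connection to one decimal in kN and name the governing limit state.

Bolt shear: A_b = π(20)²/4 = 314.16 mm². φR_n = 0.75 × 579 × 314.16 × 8 × 1 = 1091.4 kN.
Bearing (6 mm plate, F_u = 450 MPa): end bolts L_c = 45 − 22/2 = 34, R_n = min(1.2×34×6×450, 2.4×20×6×450) = 110.16 kN/bolt; interior L_c = 59 − 22 = 37, R_n = 119.88 kN/bolt. φR_n = 0.75 × (2×110.16 + 6×119.88) = 704.7 kN.
Block shear: shear path 2×[45+3×59] = 2×222 mm, A_gv = 2664, A_nv = 2×(222 − 3.5×24)×6 = 1656 mm²; tension across gage: (61 − 1×24)×6 = 222 mm². R_n = min(0.6×450×1656, 0.6×345×2664) + 1.0×450×222 = min(447.12, 551.45) + 99.9 = 547.02 kN. φR_n = 0.75 × 547.02 = 410.3 kN.
Governing: min(1091.4, 704.7, 410.3) = 410.3 kN → block shear.

410.3 kN (block shear governs)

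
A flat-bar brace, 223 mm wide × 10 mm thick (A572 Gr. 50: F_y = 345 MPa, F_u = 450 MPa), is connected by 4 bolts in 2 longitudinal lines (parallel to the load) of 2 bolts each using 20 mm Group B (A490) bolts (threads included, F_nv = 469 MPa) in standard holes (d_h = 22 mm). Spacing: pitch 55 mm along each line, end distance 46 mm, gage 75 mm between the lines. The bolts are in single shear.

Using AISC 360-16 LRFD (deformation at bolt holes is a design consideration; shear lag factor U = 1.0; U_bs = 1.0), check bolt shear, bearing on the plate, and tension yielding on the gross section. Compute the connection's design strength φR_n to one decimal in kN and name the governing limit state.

442.0 kN (bolt shear governs)

Bolt shear: A_b = π(20)²/4 = 314.16 mm². φR_n = 0.75 × 469 × 314.16 × 4 × 1 = 442.0 kN.
Bearing (10 mm plate, F_u = 450 MPa): end bolts L_c = 46 − 22/2 = 35, R_n = min(1.2×35×10×450, 2.4×20×10×450) = 189 kN/bolt; interior L_c = 55 − 22 = 33, R_n = 178.2 kN/bolt. φR_n = 0.75 × (2×189 + 2×178.2) = 550.8 kN.
Tension yield (gross): A_g = 223×10 = 2230 mm². φR_n = 0.90 × 345 × 2230 = 692.4 kN.
Governing: min(442.0, 550.8, 692.4) = 442.0 kN → bolt shear.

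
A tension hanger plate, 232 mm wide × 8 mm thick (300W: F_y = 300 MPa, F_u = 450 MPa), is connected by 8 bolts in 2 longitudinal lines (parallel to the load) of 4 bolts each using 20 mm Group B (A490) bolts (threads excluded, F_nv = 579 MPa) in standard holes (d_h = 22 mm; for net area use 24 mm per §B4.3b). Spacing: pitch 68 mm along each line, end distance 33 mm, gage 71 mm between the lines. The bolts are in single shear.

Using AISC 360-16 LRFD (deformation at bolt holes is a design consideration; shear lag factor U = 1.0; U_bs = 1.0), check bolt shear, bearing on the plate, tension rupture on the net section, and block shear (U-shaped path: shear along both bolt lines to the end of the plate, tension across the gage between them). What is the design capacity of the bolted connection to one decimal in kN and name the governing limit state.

496.8 kN (net-section rupture governs)

Bolt shear: A_b = π(20)²/4 = 314.16 mm². φR_n = 0.75 × 579 × 314.16 × 8 × 1 = 1091.4 kN.
Bearing (8 mm plate, F_u = 450 MPa): end bolts L_c = 33 − 22/2 = 22, R_n = min(1.2×22×8×450, 2.4×20×8×450) = 95.04 kN/bolt; interior L_c = 68 − 22 = 46, R_n = 172.8 kN/bolt. φR_n = 0.75 × (2×95.04 + 6×172.8) = 920.2 kN.
Tension rupture (net): A_n = (232 − 2×24)×8 = 1472 mm² (U = 1.0, A_e = A_n). φR_n = 0.75 × 450 × 1472 = 496.8 kN.
Block shear: shear path 2×[33+3×68] = 2×237 mm, A_gv = 3792, A_nv = 2×(237 − 3.5×24)×8 = 2448 mm²; tension across gage: (71 − 1×24)×8 = 376 mm². R_n = min(0.6×450×2448, 0.6×300×3792) + 1.0×450×376 = min(660.96, 682.56) + 169.2 = 830.16 kN. φR_n = 0.75 × 830.16 = 622.6 kN.
Governing: min(1091.4, 920.2, 496.8, 622.6) = 496.8 kN → net-section rupture.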